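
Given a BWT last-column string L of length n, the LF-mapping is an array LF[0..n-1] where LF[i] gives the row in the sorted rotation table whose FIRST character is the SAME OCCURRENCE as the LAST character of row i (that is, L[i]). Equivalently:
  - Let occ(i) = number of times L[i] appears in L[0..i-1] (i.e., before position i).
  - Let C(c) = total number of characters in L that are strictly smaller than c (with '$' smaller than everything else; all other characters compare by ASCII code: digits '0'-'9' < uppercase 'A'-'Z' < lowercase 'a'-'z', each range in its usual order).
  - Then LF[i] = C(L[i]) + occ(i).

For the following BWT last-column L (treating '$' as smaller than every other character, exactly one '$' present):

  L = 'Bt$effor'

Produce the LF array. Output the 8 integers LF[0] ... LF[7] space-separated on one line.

Answer: 1 7 0 2 3 4 5 6

Derivation:
Char counts: '$':1, 'B':1, 'e':1, 'f':2, 'o':1, 'r':1, 't':1
C (first-col start): C('$')=0, C('B')=1, C('e')=2, C('f')=3, C('o')=5, C('r')=6, C('t')=7
L[0]='B': occ=0, LF[0]=C('B')+0=1+0=1
L[1]='t': occ=0, LF[1]=C('t')+0=7+0=7
L[2]='$': occ=0, LF[2]=C('$')+0=0+0=0
L[3]='e': occ=0, LF[3]=C('e')+0=2+0=2
L[4]='f': occ=0, LF[4]=C('f')+0=3+0=3
L[5]='f': occ=1, LF[5]=C('f')+1=3+1=4
L[6]='o': occ=0, LF[6]=C('o')+0=5+0=5
L[7]='r': occ=0, LF[7]=C('r')+0=6+0=6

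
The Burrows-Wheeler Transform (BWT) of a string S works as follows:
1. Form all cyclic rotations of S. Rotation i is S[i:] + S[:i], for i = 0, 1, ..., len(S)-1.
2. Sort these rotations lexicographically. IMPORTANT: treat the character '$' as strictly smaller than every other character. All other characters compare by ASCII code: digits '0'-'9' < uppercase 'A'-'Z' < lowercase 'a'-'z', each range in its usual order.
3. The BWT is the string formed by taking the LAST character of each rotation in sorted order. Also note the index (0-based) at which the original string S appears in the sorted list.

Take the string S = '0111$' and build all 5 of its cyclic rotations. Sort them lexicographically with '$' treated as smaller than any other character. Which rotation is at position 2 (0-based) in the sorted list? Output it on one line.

Answer: 1$011

Derivation:
All 5 rotations (rotation i = S[i:]+S[:i]):
  rot[0] = 0111$
  rot[1] = 111$0
  rot[2] = 11$01
  rot[3] = 1$011
  rot[4] = $0111
Sorted (with $ < everything):
  sorted[0] = $0111
  sorted[1] = 0111$
  sorted[2] = 1$011
  sorted[3] = 11$01
  sorted[4] = 111$0
sorted[2] = 1$011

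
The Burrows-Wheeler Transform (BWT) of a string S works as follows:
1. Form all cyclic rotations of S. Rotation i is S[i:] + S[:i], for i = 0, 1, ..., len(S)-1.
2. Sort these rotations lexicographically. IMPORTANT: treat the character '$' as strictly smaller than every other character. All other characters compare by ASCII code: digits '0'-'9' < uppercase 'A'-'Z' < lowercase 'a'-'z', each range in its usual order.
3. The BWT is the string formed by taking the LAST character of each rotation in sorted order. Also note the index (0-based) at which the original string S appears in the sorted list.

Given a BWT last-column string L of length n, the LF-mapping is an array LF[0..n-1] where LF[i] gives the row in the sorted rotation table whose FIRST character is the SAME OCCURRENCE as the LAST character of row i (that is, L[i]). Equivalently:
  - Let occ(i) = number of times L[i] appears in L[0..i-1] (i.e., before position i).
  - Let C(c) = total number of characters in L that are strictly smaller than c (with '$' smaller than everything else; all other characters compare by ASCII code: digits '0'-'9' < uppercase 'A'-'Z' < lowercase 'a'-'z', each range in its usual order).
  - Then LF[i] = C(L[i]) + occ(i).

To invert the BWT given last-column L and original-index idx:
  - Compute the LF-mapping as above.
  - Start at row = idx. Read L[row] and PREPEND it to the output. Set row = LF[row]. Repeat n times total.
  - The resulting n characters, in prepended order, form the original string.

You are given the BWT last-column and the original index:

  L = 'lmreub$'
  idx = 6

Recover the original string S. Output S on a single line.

LF mapping: 3 4 5 2 6 1 0
Walk LF starting at row 6, prepending L[row]:
  step 1: row=6, L[6]='$', prepend. Next row=LF[6]=0
  step 2: row=0, L[0]='l', prepend. Next row=LF[0]=3
  step 3: row=3, L[3]='e', prepend. Next row=LF[3]=2
  step 4: row=2, L[2]='r', prepend. Next row=LF[2]=5
  step 5: row=5, L[5]='b', prepend. Next row=LF[5]=1
  step 6: row=1, L[1]='m', prepend. Next row=LF[1]=4
  step 7: row=4, L[4]='u', prepend. Next row=LF[4]=6
Reversed output: umbrel$

Answer: umbrel$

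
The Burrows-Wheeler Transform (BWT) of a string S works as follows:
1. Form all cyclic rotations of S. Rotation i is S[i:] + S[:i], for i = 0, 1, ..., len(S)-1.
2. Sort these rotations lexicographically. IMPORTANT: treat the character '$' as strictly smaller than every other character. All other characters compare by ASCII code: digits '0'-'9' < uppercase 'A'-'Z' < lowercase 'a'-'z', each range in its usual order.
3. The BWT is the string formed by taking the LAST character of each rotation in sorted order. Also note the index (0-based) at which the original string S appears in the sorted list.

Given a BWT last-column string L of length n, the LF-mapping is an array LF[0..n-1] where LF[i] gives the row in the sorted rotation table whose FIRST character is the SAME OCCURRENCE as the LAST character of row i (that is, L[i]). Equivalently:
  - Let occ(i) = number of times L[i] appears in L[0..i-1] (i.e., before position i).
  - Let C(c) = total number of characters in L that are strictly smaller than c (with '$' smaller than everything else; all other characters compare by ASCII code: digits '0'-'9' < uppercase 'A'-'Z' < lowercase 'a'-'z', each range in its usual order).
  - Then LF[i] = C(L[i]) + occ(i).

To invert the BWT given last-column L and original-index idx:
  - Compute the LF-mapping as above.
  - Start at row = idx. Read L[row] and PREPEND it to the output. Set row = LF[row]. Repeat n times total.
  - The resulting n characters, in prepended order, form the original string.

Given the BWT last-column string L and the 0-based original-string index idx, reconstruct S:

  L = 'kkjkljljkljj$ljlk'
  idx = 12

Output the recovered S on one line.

Answer: ljkkjjjkllljlkjk$

Derivation:
LF mapping: 7 8 1 9 12 2 13 3 10 14 4 5 0 15 6 16 11
Walk LF starting at row 12, prepending L[row]:
  step 1: row=12, L[12]='$', prepend. Next row=LF[12]=0
  step 2: row=0, L[0]='k', prepend. Next row=LF[0]=7
  step 3: row=7, L[7]='j', prepend. Next row=LF[7]=3
  step 4: row=3, L[3]='k', prepend. Next row=LF[3]=9
  step 5: row=9, L[9]='l', prepend. Next row=LF[9]=14
  step 6: row=14, L[14]='j', prepend. Next row=LF[14]=6
  step 7: row=6, L[6]='l', prepend. Next row=LF[6]=13
  step 8: row=13, L[13]='l', prepend. Next row=LF[13]=15
  step 9: row=15, L[15]='l', prepend. Next row=LF[15]=16
  step 10: row=16, L[16]='k', prepend. Next row=LF[16]=11
  step 11: row=11, L[11]='j', prepend. Next row=LF[11]=5
  step 12: row=5, L[5]='j', prepend. Next row=LF[5]=2
  step 13: row=2, L[2]='j', prepend. Next row=LF[2]=1
  step 14: row=1, L[1]='k', prepend. Next row=LF[1]=8
  step 15: row=8, L[8]='k', prepend. Next row=LF[8]=10
  step 16: row=10, L[10]='j', prepend. Next row=LF[10]=4
  step 17: row=4, L[4]='l', prepend. Next row=LF[4]=12
Reversed output: ljkkjjjkllljlkjk$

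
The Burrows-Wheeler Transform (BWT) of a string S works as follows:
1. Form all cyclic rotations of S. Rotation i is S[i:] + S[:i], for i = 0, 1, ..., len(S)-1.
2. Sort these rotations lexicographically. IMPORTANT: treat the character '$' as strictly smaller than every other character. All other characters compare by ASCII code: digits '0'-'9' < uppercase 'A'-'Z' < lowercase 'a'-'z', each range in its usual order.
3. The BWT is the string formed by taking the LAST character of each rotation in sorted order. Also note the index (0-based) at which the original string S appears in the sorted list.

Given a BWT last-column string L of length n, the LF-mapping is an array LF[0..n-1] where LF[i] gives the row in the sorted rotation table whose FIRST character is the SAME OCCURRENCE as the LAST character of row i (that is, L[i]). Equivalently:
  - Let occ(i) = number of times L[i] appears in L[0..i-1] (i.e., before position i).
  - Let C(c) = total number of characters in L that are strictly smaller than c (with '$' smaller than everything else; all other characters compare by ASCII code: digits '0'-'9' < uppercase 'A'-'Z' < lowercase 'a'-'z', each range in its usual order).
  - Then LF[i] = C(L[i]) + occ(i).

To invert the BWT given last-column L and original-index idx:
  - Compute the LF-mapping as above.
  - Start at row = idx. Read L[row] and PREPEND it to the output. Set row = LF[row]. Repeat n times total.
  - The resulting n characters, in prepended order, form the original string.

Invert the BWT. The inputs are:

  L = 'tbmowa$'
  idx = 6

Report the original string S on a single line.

LF mapping: 5 2 3 4 6 1 0
Walk LF starting at row 6, prepending L[row]:
  step 1: row=6, L[6]='$', prepend. Next row=LF[6]=0
  step 2: row=0, L[0]='t', prepend. Next row=LF[0]=5
  step 3: row=5, L[5]='a', prepend. Next row=LF[5]=1
  step 4: row=1, L[1]='b', prepend. Next row=LF[1]=2
  step 5: row=2, L[2]='m', prepend. Next row=LF[2]=3
  step 6: row=3, L[3]='o', prepend. Next row=LF[3]=4
  step 7: row=4, L[4]='w', prepend. Next row=LF[4]=6
Reversed output: wombat$

Answer: wombat$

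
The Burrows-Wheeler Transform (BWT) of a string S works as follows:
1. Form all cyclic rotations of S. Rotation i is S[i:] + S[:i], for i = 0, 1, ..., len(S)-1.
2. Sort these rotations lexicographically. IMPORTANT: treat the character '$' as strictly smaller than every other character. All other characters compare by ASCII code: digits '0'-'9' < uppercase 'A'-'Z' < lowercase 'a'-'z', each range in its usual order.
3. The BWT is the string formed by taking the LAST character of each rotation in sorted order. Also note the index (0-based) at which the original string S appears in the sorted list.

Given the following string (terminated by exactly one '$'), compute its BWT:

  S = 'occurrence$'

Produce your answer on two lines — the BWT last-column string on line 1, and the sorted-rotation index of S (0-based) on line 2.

All 11 rotations (rotation i = S[i:]+S[:i]):
  rot[0] = occurrence$
  rot[1] = ccurrence$o
  rot[2] = currence$oc
  rot[3] = urrence$occ
  rot[4] = rrence$occu
  rot[5] = rence$occur
  rot[6] = ence$occurr
  rot[7] = nce$occurre
  rot[8] = ce$occurren
  rot[9] = e$occurrenc
  rot[10] = $occurrence
Sorted (with $ < everything):
  sorted[0] = $occurrence  (last char: 'e')
  sorted[1] = ccurrence$o  (last char: 'o')
  sorted[2] = ce$occurren  (last char: 'n')
  sorted[3] = currence$oc  (last char: 'c')
  sorted[4] = e$occurrenc  (last char: 'c')
  sorted[5] = ence$occurr  (last char: 'r')
  sorted[6] = nce$occurre  (last char: 'e')
  sorted[7] = occurrence$  (last char: '$')
  sorted[8] = rence$occur  (last char: 'r')
  sorted[9] = rrence$occu  (last char: 'u')
  sorted[10] = urrence$occ  (last char: 'c')
Last column: eonccre$ruc
Original string S is at sorted index 7

Answer: eonccre$ruc
7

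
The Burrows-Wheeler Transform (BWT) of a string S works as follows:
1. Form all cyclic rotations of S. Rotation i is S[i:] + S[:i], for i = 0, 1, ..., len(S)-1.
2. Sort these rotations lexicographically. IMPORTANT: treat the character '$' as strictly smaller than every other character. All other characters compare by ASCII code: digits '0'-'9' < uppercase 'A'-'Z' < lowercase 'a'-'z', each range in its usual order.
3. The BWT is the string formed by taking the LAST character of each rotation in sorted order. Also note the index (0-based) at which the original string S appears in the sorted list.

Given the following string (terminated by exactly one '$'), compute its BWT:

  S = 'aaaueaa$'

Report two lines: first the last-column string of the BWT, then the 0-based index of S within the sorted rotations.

All 8 rotations (rotation i = S[i:]+S[:i]):
  rot[0] = aaaueaa$
  rot[1] = aaueaa$a
  rot[2] = aueaa$aa
  rot[3] = ueaa$aaa
  rot[4] = eaa$aaau
  rot[5] = aa$aaaue
  rot[6] = a$aaauea
  rot[7] = $aaaueaa
Sorted (with $ < everything):
  sorted[0] = $aaaueaa  (last char: 'a')
  sorted[1] = a$aaauea  (last char: 'a')
  sorted[2] = aa$aaaue  (last char: 'e')
  sorted[3] = aaaueaa$  (last char: '$')
  sorted[4] = aaueaa$a  (last char: 'a')
  sorted[5] = aueaa$aa  (last char: 'a')
  sorted[6] = eaa$aaau  (last char: 'u')
  sorted[7] = ueaa$aaa  (last char: 'a')
Last column: aae$aaua
Original string S is at sorted index 3

Answer: aae$aaua
3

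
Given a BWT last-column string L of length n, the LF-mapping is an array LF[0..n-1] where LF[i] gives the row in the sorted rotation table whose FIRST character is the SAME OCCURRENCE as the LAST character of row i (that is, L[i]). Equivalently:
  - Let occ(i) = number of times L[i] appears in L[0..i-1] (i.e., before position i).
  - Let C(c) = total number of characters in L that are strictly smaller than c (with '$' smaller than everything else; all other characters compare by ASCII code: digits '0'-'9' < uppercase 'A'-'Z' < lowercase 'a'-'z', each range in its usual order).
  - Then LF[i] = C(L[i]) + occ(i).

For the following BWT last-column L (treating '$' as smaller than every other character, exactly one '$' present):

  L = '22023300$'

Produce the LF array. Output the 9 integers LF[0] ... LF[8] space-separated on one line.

Char counts: '$':1, '0':3, '2':3, '3':2
C (first-col start): C('$')=0, C('0')=1, C('2')=4, C('3')=7
L[0]='2': occ=0, LF[0]=C('2')+0=4+0=4
L[1]='2': occ=1, LF[1]=C('2')+1=4+1=5
L[2]='0': occ=0, LF[2]=C('0')+0=1+0=1
L[3]='2': occ=2, LF[3]=C('2')+2=4+2=6
L[4]='3': occ=0, LF[4]=C('3')+0=7+0=7
L[5]='3': occ=1, LF[5]=C('3')+1=7+1=8
L[6]='0': occ=1, LF[6]=C('0')+1=1+1=2
L[7]='0': occ=2, LF[7]=C('0')+2=1+2=3
L[8]='$': occ=0, LF[8]=C('$')+0=0+0=0

Answer: 4 5 1 6 7 8 2 3 0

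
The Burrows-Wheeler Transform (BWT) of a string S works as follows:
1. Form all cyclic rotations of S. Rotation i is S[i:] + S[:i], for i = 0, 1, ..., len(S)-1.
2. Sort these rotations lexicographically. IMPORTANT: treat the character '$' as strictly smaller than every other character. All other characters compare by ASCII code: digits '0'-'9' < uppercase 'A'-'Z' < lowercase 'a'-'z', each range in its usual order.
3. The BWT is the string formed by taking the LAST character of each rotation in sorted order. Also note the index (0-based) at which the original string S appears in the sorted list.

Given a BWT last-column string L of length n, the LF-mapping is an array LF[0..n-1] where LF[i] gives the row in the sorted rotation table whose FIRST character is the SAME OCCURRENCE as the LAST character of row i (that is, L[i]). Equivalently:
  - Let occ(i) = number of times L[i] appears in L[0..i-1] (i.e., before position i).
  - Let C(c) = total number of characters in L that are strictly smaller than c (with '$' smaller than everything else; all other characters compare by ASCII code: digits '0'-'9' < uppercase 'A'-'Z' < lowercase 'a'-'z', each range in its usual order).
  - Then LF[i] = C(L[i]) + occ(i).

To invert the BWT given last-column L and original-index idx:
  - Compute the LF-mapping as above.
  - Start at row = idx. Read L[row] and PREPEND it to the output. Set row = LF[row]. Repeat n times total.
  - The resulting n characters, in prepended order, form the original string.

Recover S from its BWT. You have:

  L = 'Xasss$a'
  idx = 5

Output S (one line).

LF mapping: 1 2 4 5 6 0 3
Walk LF starting at row 5, prepending L[row]:
  step 1: row=5, L[5]='$', prepend. Next row=LF[5]=0
  step 2: row=0, L[0]='X', prepend. Next row=LF[0]=1
  step 3: row=1, L[1]='a', prepend. Next row=LF[1]=2
  step 4: row=2, L[2]='s', prepend. Next row=LF[2]=4
  step 5: row=4, L[4]='s', prepend. Next row=LF[4]=6
  step 6: row=6, L[6]='a', prepend. Next row=LF[6]=3
  step 7: row=3, L[3]='s', prepend. Next row=LF[3]=5
Reversed output: sassaX$

Answer: sassaX$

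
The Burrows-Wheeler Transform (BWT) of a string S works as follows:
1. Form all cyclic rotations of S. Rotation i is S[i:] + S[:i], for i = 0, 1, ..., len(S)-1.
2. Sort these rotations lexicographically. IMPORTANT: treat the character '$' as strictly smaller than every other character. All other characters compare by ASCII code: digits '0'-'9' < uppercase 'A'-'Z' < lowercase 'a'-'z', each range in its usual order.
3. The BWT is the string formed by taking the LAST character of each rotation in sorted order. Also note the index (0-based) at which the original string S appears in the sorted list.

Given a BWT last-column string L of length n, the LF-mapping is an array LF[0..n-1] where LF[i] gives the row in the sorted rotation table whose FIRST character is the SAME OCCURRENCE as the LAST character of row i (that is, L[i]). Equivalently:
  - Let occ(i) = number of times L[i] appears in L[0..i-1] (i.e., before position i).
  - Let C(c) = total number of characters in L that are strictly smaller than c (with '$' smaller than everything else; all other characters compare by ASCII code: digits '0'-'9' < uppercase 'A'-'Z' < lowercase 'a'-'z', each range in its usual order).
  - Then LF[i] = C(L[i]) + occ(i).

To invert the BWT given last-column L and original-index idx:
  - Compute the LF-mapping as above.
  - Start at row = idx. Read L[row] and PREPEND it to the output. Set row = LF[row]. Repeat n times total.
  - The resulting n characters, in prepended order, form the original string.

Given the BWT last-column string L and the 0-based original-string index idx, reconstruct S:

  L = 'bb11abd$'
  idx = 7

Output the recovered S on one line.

LF mapping: 4 5 1 2 3 6 7 0
Walk LF starting at row 7, prepending L[row]:
  step 1: row=7, L[7]='$', prepend. Next row=LF[7]=0
  step 2: row=0, L[0]='b', prepend. Next row=LF[0]=4
  step 3: row=4, L[4]='a', prepend. Next row=LF[4]=3
  step 4: row=3, L[3]='1', prepend. Next row=LF[3]=2
  step 5: row=2, L[2]='1', prepend. Next row=LF[2]=1
  step 6: row=1, L[1]='b', prepend. Next row=LF[1]=5
  step 7: row=5, L[5]='b', prepend. Next row=LF[5]=6
  step 8: row=6, L[6]='d', prepend. Next row=LF[6]=7
Reversed output: dbb11ab$

Answer: dbb11ab$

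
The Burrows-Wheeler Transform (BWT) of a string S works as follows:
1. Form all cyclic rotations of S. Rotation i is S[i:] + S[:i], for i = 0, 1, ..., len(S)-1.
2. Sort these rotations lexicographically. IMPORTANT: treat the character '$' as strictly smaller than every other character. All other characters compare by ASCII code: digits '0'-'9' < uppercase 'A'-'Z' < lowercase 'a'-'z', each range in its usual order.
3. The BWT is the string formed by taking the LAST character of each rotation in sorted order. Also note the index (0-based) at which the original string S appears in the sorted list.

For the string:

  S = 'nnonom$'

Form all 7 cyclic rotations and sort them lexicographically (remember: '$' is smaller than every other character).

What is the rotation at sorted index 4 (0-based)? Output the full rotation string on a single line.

All 7 rotations (rotation i = S[i:]+S[:i]):
  rot[0] = nnonom$
  rot[1] = nonom$n
  rot[2] = onom$nn
  rot[3] = nom$nno
  rot[4] = om$nnon
  rot[5] = m$nnono
  rot[6] = $nnonom
Sorted (with $ < everything):
  sorted[0] = $nnonom
  sorted[1] = m$nnono
  sorted[2] = nnonom$
  sorted[3] = nom$nno
  sorted[4] = nonom$n
  sorted[5] = om$nnon
  sorted[6] = onom$nn
sorted[4] = nonom$n

Answer: nonom$n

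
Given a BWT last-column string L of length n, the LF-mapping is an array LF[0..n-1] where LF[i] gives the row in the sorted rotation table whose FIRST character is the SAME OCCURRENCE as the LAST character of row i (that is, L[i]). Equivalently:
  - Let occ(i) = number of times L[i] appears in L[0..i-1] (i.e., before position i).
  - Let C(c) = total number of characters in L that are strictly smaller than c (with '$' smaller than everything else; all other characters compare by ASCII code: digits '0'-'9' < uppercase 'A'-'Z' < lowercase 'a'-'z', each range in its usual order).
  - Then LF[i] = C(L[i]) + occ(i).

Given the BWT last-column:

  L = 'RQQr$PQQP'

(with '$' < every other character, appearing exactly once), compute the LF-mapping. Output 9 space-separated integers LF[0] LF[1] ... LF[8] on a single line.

Answer: 7 3 4 8 0 1 5 6 2

Derivation:
Char counts: '$':1, 'P':2, 'Q':4, 'R':1, 'r':1
C (first-col start): C('$')=0, C('P')=1, C('Q')=3, C('R')=7, C('r')=8
L[0]='R': occ=0, LF[0]=C('R')+0=7+0=7
L[1]='Q': occ=0, LF[1]=C('Q')+0=3+0=3
L[2]='Q': occ=1, LF[2]=C('Q')+1=3+1=4
L[3]='r': occ=0, LF[3]=C('r')+0=8+0=8
L[4]='$': occ=0, LF[4]=C('$')+0=0+0=0
L[5]='P': occ=0, LF[5]=C('P')+0=1+0=1
L[6]='Q': occ=2, LF[6]=C('Q')+2=3+2=5
L[7]='Q': occ=3, LF[7]=C('Q')+3=3+3=6
L[8]='P': occ=1, LF[8]=C('P')+1=1+1=2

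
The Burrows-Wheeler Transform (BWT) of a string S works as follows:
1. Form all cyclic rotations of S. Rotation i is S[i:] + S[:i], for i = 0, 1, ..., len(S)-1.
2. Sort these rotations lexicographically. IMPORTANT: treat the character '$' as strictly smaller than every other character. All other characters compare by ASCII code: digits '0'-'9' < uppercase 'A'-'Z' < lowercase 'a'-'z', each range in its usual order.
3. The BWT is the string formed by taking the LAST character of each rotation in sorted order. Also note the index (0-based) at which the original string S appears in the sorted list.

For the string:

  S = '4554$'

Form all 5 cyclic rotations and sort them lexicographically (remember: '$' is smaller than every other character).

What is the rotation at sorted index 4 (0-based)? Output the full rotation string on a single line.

Answer: 554$4

Derivation:
All 5 rotations (rotation i = S[i:]+S[:i]):
  rot[0] = 4554$
  rot[1] = 554$4
  rot[2] = 54$45
  rot[3] = 4$455
  rot[4] = $4554
Sorted (with $ < everything):
  sorted[0] = $4554
  sorted[1] = 4$455
  sorted[2] = 4554$
  sorted[3] = 54$45
  sorted[4] = 554$4
sorted[4] = 554$4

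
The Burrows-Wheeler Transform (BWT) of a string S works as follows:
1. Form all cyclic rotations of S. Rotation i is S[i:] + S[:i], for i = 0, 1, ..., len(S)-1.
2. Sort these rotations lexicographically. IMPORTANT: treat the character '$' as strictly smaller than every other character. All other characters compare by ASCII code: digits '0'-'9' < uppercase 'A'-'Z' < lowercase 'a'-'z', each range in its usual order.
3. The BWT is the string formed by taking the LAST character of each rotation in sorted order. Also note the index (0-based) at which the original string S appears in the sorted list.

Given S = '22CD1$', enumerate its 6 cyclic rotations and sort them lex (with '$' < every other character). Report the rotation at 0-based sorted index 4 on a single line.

Answer: CD1$22

Derivation:
All 6 rotations (rotation i = S[i:]+S[:i]):
  rot[0] = 22CD1$
  rot[1] = 2CD1$2
  rot[2] = CD1$22
  rot[3] = D1$22C
  rot[4] = 1$22CD
  rot[5] = $22CD1
Sorted (with $ < everything):
  sorted[0] = $22CD1
  sorted[1] = 1$22CD
  sorted[2] = 22CD1$
  sorted[3] = 2CD1$2
  sorted[4] = CD1$22
  sorted[5] = D1$22C
sorted[4] = CD1$22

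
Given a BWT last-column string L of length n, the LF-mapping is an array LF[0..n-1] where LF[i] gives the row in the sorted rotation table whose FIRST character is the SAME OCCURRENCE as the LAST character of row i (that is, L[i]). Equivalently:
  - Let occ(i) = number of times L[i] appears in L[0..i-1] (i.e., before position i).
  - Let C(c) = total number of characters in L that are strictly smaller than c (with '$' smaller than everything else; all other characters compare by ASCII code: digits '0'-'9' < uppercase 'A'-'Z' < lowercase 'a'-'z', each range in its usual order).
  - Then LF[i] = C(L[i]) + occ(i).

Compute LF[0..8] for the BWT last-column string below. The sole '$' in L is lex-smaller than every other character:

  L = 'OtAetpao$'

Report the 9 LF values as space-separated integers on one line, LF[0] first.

Answer: 2 7 1 4 8 6 3 5 0

Derivation:
Char counts: '$':1, 'A':1, 'O':1, 'a':1, 'e':1, 'o':1, 'p':1, 't':2
C (first-col start): C('$')=0, C('A')=1, C('O')=2, C('a')=3, C('e')=4, C('o')=5, C('p')=6, C('t')=7
L[0]='O': occ=0, LF[0]=C('O')+0=2+0=2
L[1]='t': occ=0, LF[1]=C('t')+0=7+0=7
L[2]='A': occ=0, LF[2]=C('A')+0=1+0=1
L[3]='e': occ=0, LF[3]=C('e')+0=4+0=4
L[4]='t': occ=1, LF[4]=C('t')+1=7+1=8
L[5]='p': occ=0, LF[5]=C('p')+0=6+0=6
L[6]='a': occ=0, LF[6]=C('a')+0=3+0=3
L[7]='o': occ=0, LF[7]=C('o')+0=5+0=5
L[8]='$': occ=0, LF[8]=C('$')+0=0+0=0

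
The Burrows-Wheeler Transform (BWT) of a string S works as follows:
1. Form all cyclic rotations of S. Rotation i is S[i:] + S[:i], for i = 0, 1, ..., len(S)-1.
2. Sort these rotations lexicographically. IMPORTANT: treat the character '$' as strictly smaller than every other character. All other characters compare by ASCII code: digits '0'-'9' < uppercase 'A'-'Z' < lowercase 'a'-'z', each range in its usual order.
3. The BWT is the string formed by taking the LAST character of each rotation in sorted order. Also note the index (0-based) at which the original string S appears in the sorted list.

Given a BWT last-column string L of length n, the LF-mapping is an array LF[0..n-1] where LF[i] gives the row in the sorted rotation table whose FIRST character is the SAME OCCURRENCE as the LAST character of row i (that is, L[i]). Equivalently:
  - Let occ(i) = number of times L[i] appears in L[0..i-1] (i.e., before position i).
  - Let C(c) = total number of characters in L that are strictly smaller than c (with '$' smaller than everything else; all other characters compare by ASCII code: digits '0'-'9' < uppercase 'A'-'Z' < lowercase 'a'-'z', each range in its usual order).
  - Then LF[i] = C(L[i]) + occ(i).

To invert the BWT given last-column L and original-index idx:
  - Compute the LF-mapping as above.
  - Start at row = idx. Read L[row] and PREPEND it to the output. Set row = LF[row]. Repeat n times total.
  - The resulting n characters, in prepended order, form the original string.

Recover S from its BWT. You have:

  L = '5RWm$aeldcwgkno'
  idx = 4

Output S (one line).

LF mapping: 1 2 3 11 0 4 7 10 6 5 14 8 9 12 13
Walk LF starting at row 4, prepending L[row]:
  step 1: row=4, L[4]='$', prepend. Next row=LF[4]=0
  step 2: row=0, L[0]='5', prepend. Next row=LF[0]=1
  step 3: row=1, L[1]='R', prepend. Next row=LF[1]=2
  step 4: row=2, L[2]='W', prepend. Next row=LF[2]=3
  step 5: row=3, L[3]='m', prepend. Next row=LF[3]=11
  step 6: row=11, L[11]='g', prepend. Next row=LF[11]=8
  step 7: row=8, L[8]='d', prepend. Next row=LF[8]=6
  step 8: row=6, L[6]='e', prepend. Next row=LF[6]=7
  step 9: row=7, L[7]='l', prepend. Next row=LF[7]=10
  step 10: row=10, L[10]='w', prepend. Next row=LF[10]=14
  step 11: row=14, L[14]='o', prepend. Next row=LF[14]=13
  step 12: row=13, L[13]='n', prepend. Next row=LF[13]=12
  step 13: row=12, L[12]='k', prepend. Next row=LF[12]=9
  step 14: row=9, L[9]='c', prepend. Next row=LF[9]=5
  step 15: row=5, L[5]='a', prepend. Next row=LF[5]=4
Reversed output: acknowledgmWR5$

Answer: acknowledgmWR5$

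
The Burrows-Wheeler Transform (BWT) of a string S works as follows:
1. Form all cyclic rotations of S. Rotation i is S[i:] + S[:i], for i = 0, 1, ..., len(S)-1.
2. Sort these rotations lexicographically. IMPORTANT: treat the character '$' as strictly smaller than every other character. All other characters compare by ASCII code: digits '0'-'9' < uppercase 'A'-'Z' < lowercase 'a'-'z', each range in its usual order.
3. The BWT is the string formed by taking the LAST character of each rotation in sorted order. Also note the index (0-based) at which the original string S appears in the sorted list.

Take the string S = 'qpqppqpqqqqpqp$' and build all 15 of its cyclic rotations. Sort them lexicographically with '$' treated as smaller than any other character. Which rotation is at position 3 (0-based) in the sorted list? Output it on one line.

Answer: pqp$qpqppqpqqqq

Derivation:
All 15 rotations (rotation i = S[i:]+S[:i]):
  rot[0] = qpqppqpqqqqpqp$
  rot[1] = pqppqpqqqqpqp$q
  rot[2] = qppqpqqqqpqp$qp
  rot[3] = ppqpqqqqpqp$qpq
  rot[4] = pqpqqqqpqp$qpqp
  rot[5] = qpqqqqpqp$qpqpp
  rot[6] = pqqqqpqp$qpqppq
  rot[7] = qqqqpqp$qpqppqp
  rot[8] = qqqpqp$qpqppqpq
  rot[9] = qqpqp$qpqppqpqq
  rot[10] = qpqp$qpqppqpqqq
  rot[11] = pqp$qpqppqpqqqq
  rot[12] = qp$qpqppqpqqqqp
  rot[13] = p$qpqppqpqqqqpq
  rot[14] = $qpqppqpqqqqpqp
Sorted (with $ < everything):
  sorted[0] = $qpqppqpqqqqpqp
  sorted[1] = p$qpqppqpqqqqpq
  sorted[2] = ppqpqqqqpqp$qpq
  sorted[3] = pqp$qpqppqpqqqq
  sorted[4] = pqppqpqqqqpqp$q
  sorted[5] = pqpqqqqpqp$qpqp
  sorted[6] = pqqqqpqp$qpqppq
  sorted[7] = qp$qpqppqpqqqqp
  sorted[8] = qppqpqqqqpqp$qp
  sorted[9] = qpqp$qpqppqpqqq
  sorted[10] = qpqppqpqqqqpqp$
  sorted[11] = qpqqqqpqp$qpqpp
  sorted[12] = qqpqp$qpqppqpqq
  sorted[13] = qqqpqp$qpqppqpq
  sorted[14] = qqqqpqp$qpqppqp
sorted[3] = pqp$qpqppqpqqqq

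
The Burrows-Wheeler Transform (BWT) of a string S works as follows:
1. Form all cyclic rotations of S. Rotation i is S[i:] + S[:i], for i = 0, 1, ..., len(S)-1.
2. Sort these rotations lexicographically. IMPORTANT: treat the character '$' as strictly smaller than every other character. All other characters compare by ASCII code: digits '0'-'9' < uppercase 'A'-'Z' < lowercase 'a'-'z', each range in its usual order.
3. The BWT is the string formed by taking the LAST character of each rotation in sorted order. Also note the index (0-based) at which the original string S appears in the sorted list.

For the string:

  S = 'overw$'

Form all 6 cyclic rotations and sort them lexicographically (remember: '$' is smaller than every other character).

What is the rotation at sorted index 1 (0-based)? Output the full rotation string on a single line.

All 6 rotations (rotation i = S[i:]+S[:i]):
  rot[0] = overw$
  rot[1] = verw$o
  rot[2] = erw$ov
  rot[3] = rw$ove
  rot[4] = w$over
  rot[5] = $overw
Sorted (with $ < everything):
  sorted[0] = $overw
  sorted[1] = erw$ov
  sorted[2] = overw$
  sorted[3] = rw$ove
  sorted[4] = verw$o
  sorted[5] = w$over
sorted[1] = erw$ov

Answer: erw$ov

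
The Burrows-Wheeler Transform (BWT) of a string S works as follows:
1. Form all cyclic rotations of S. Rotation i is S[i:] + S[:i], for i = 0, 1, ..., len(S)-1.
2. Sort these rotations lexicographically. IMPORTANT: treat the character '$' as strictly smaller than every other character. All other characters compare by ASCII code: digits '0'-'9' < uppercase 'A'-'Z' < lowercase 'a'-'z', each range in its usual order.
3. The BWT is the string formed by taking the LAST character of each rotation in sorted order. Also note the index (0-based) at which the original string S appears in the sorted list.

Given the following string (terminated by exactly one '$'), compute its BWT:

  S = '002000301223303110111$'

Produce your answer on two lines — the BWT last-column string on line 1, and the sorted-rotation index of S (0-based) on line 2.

Answer: 12$0130031113000120302
2

Derivation:
All 22 rotations (rotation i = S[i:]+S[:i]):
  rot[0] = 002000301223303110111$
  rot[1] = 02000301223303110111$0
  rot[2] = 2000301223303110111$00
  rot[3] = 000301223303110111$002
  rot[4] = 00301223303110111$0020
  rot[5] = 0301223303110111$00200
  rot[6] = 301223303110111$002000
  rot[7] = 01223303110111$0020003
  rot[8] = 1223303110111$00200030
  rot[9] = 223303110111$002000301
  rot[10] = 23303110111$0020003012
  rot[11] = 3303110111$00200030122
  rot[12] = 303110111$002000301223
  rot[13] = 03110111$0020003012233
  rot[14] = 3110111$00200030122330
  rot[15] = 110111$002000301223303
  rot[16] = 10111$0020003012233031
  rot[17] = 0111$00200030122330311
  rot[18] = 111$002000301223303110
  rot[19] = 11$0020003012233031101
  rot[20] = 1$00200030122330311011
  rot[21] = $002000301223303110111
Sorted (with $ < everything):
  sorted[0] = $002000301223303110111  (last char: '1')
  sorted[1] = 000301223303110111$002  (last char: '2')
  sorted[2] = 002000301223303110111$  (last char: '$')
  sorted[3] = 00301223303110111$0020  (last char: '0')
  sorted[4] = 0111$00200030122330311  (last char: '1')
  sorted[5] = 01223303110111$0020003  (last char: '3')
  sorted[6] = 02000301223303110111$0  (last char: '0')
  sorted[7] = 0301223303110111$00200  (last char: '0')
  sorted[8] = 03110111$0020003012233  (last char: '3')
  sorted[9] = 1$00200030122330311011  (last char: '1')
  sorted[10] = 10111$0020003012233031  (last char: '1')
  sorted[11] = 11$0020003012233031101  (last char: '1')
  sorted[12] = 110111$002000301223303  (last char: '3')
  sorted[13] = 111$002000301223303110  (last char: '0')
  sorted[14] = 1223303110111$00200030  (last char: '0')
  sorted[15] = 2000301223303110111$00  (last char: '0')
  sorted[16] = 223303110111$002000301  (last char: '1')
  sorted[17] = 23303110111$0020003012  (last char: '2')
  sorted[18] = 301223303110111$002000  (last char: '0')
  sorted[19] = 303110111$002000301223  (last char: '3')
  sorted[20] = 3110111$00200030122330  (last char: '0')
  sorted[21] = 3303110111$00200030122  (last char: '2')
Last column: 12$0130031113000120302
Original string S is at sorted index 2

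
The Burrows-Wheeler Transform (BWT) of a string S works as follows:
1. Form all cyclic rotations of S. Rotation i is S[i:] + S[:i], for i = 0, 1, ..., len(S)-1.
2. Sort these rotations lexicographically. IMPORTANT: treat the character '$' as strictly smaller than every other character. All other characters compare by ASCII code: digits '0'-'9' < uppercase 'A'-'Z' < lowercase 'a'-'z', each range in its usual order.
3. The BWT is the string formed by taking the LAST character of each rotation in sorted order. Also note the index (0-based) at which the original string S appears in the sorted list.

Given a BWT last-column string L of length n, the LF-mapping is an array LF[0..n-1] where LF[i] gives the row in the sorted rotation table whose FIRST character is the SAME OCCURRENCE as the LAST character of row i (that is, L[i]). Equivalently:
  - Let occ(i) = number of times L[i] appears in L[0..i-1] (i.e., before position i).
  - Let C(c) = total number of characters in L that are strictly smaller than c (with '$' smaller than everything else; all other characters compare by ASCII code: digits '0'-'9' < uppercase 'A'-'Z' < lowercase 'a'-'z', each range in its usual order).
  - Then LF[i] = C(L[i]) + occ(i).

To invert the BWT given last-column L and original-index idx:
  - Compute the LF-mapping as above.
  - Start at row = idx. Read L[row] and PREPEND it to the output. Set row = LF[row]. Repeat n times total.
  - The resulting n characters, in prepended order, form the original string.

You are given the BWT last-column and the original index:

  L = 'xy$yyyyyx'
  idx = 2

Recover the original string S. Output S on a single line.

LF mapping: 1 3 0 4 5 6 7 8 2
Walk LF starting at row 2, prepending L[row]:
  step 1: row=2, L[2]='$', prepend. Next row=LF[2]=0
  step 2: row=0, L[0]='x', prepend. Next row=LF[0]=1
  step 3: row=1, L[1]='y', prepend. Next row=LF[1]=3
  step 4: row=3, L[3]='y', prepend. Next row=LF[3]=4
  step 5: row=4, L[4]='y', prepend. Next row=LF[4]=5
  step 6: row=5, L[5]='y', prepend. Next row=LF[5]=6
  step 7: row=6, L[6]='y', prepend. Next row=LF[6]=7
  step 8: row=7, L[7]='y', prepend. Next row=LF[7]=8
  step 9: row=8, L[8]='x', prepend. Next row=LF[8]=2
Reversed output: xyyyyyyx$

Answer: xyyyyyyx$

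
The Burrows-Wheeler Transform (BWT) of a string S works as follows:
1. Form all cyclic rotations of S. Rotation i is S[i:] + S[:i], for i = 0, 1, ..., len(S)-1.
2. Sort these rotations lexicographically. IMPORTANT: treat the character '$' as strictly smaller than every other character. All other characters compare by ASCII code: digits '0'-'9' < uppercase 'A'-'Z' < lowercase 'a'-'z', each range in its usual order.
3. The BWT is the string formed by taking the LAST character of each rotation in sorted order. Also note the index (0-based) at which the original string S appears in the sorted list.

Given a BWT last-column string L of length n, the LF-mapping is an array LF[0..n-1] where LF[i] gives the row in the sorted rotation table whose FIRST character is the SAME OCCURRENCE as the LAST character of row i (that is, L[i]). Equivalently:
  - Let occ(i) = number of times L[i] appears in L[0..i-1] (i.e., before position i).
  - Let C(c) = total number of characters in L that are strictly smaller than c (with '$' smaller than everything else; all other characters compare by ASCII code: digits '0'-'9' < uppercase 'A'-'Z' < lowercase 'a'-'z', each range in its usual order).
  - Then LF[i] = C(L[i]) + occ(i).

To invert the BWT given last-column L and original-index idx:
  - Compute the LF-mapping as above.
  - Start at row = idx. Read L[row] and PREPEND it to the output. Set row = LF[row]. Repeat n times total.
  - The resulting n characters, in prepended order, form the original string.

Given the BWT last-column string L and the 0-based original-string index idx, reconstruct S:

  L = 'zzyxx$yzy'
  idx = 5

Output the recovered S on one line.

Answer: yzzxyxyz$

Derivation:
LF mapping: 6 7 3 1 2 0 4 8 5
Walk LF starting at row 5, prepending L[row]:
  step 1: row=5, L[5]='$', prepend. Next row=LF[5]=0
  step 2: row=0, L[0]='z', prepend. Next row=LF[0]=6
  step 3: row=6, L[6]='y', prepend. Next row=LF[6]=4
  step 4: row=4, L[4]='x', prepend. Next row=LF[4]=2
  step 5: row=2, L[2]='y', prepend. Next row=LF[2]=3
  step 6: row=3, L[3]='x', prepend. Next row=LF[3]=1
  step 7: row=1, L[1]='z', prepend. Next row=LF[1]=7
  step 8: row=7, L[7]='z', prepend. Next row=LF[7]=8
  step 9: row=8, L[8]='y', prepend. Next row=LF[8]=5
Reversed output: yzzxyxyz$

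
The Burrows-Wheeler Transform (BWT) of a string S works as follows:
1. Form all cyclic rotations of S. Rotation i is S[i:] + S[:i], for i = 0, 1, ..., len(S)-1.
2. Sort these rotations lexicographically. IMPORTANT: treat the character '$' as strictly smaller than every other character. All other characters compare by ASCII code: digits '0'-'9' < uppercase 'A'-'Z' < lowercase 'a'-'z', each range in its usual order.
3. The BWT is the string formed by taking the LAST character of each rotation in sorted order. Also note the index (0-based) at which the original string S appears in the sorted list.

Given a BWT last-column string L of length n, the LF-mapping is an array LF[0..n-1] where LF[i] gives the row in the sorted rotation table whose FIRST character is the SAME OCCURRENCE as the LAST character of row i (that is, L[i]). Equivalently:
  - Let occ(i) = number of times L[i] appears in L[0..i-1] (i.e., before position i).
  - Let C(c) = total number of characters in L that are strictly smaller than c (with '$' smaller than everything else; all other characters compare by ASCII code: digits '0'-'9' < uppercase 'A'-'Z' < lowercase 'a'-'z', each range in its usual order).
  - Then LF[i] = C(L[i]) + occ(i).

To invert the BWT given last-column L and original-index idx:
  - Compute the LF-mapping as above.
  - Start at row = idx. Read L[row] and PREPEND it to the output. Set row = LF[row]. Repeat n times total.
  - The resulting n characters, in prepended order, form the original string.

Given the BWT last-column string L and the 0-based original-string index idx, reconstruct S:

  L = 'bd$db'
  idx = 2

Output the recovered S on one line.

Answer: bddb$

Derivation:
LF mapping: 1 3 0 4 2
Walk LF starting at row 2, prepending L[row]:
  step 1: row=2, L[2]='$', prepend. Next row=LF[2]=0
  step 2: row=0, L[0]='b', prepend. Next row=LF[0]=1
  step 3: row=1, L[1]='d', prepend. Next row=LF[1]=3
  step 4: row=3, L[3]='d', prepend. Next row=LF[3]=4
  step 5: row=4, L[4]='b', prepend. Next row=LF[4]=2
Reversed output: bddb$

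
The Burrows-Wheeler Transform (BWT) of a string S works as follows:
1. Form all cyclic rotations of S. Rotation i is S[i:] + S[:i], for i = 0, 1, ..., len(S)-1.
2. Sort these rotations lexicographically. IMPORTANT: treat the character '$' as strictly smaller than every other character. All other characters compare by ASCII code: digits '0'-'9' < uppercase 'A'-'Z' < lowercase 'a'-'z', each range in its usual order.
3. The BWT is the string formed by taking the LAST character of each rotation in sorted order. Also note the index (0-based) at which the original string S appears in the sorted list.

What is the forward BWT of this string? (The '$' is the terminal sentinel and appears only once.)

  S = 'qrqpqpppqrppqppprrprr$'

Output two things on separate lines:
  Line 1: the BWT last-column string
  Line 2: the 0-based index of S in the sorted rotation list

All 22 rotations (rotation i = S[i:]+S[:i]):
  rot[0] = qrqpqpppqrppqppprrprr$
  rot[1] = rqpqpppqrppqppprrprr$q
  rot[2] = qpqpppqrppqppprrprr$qr
  rot[3] = pqpppqrppqppprrprr$qrq
  rot[4] = qpppqrppqppprrprr$qrqp
  rot[5] = pppqrppqppprrprr$qrqpq
  rot[6] = ppqrppqppprrprr$qrqpqp
  rot[7] = pqrppqppprrprr$qrqpqpp
  rot[8] = qrppqppprrprr$qrqpqppp
  rot[9] = rppqppprrprr$qrqpqpppq
  rot[10] = ppqppprrprr$qrqpqpppqr
  rot[11] = pqppprrprr$qrqpqpppqrp
  rot[12] = qppprrprr$qrqpqpppqrpp
  rot[13] = ppprrprr$qrqpqpppqrppq
  rot[14] = pprrprr$qrqpqpppqrppqp
  rot[15] = prrprr$qrqpqpppqrppqpp
  rot[16] = rrprr$qrqpqpppqrppqppp
  rot[17] = rprr$qrqpqpppqrppqpppr
  rot[18] = prr$qrqpqpppqrppqppprr
  rot[19] = rr$qrqpqpppqrppqppprrp
  rot[20] = r$qrqpqpppqrppqppprrpr
  rot[21] = $qrqpqpppqrppqppprrprr
Sorted (with $ < everything):
  sorted[0] = $qrqpqpppqrppqppprrprr  (last char: 'r')
  sorted[1] = pppqrppqppprrprr$qrqpq  (last char: 'q')
  sorted[2] = ppprrprr$qrqpqpppqrppq  (last char: 'q')
  sorted[3] = ppqppprrprr$qrqpqpppqr  (last char: 'r')
  sorted[4] = ppqrppqppprrprr$qrqpqp  (last char: 'p')
  sorted[5] = pprrprr$qrqpqpppqrppqp  (last char: 'p')
  sorted[6] = pqpppqrppqppprrprr$qrq  (last char: 'q')
  sorted[7] = pqppprrprr$qrqpqpppqrp  (last char: 'p')
  sorted[8] = pqrppqppprrprr$qrqpqpp  (last char: 'p')
  sorted[9] = prr$qrqpqpppqrppqppprr  (last char: 'r')
  sorted[10] = prrprr$qrqpqpppqrppqpp  (last char: 'p')
  sorted[11] = qpppqrppqppprrprr$qrqp  (last char: 'p')
  sorted[12] = qppprrprr$qrqpqpppqrpp  (last char: 'p')
  sorted[13] = qpqpppqrppqppprrprr$qr  (last char: 'r')
  sorted[14] = qrppqppprrprr$qrqpqppp  (last char: 'p')
  sorted[15] = qrqpqpppqrppqppprrprr$  (last char: '$')
  sorted[16] = r$qrqpqpppqrppqppprrpr  (last char: 'r')
  sorted[17] = rppqppprrprr$qrqpqpppq  (last char: 'q')
  sorted[18] = rprr$qrqpqpppqrppqpppr  (last char: 'r')
  sorted[19] = rqpqpppqrppqppprrprr$q  (last char: 'q')
  sorted[20] = rr$qrqpqpppqrppqppprrp  (last char: 'p')
  sorted[21] = rrprr$qrqpqpppqrppqppp  (last char: 'p')
Last column: rqqrppqpprppprp$rqrqpp
Original string S is at sorted index 15

Answer: rqqrppqpprppprp$rqrqpp
15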